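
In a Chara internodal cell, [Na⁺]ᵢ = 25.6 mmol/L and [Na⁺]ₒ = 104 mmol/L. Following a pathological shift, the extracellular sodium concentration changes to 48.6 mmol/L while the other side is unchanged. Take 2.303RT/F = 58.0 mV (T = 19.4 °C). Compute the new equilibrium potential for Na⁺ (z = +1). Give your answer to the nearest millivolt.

16 mV

After the shift: [Na⁺]_out = 48.6, [Na⁺]_in = 25.6 mmol/L.
E_new = (58.0/1)·log₁₀(48.6/25.6) = 58.00 · (0.2784) = 16.15 mV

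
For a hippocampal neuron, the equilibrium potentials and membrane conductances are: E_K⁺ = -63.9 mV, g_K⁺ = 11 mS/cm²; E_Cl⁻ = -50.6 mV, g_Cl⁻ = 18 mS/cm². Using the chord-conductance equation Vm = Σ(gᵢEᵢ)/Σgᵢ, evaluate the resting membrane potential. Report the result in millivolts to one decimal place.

Σ gᵢEᵢ = 11·(-63.9) + 18·(-50.6) = -1613.70
Σ gᵢ = 11 + 18 = 29
Vm = -1613.70 / 29 = -55.64 mV

-55.6 mV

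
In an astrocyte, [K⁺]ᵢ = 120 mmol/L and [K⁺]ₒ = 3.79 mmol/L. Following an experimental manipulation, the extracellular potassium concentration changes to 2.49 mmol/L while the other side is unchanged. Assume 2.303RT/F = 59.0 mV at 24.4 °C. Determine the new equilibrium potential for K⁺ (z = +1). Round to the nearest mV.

After the shift: [K⁺]_out = 2.49, [K⁺]_in = 120 mmol/L.
E_new = (59.0/1)·log₁₀(2.49/120) = 59.00 · (-1.6830) = -99.30 mV

-99 mV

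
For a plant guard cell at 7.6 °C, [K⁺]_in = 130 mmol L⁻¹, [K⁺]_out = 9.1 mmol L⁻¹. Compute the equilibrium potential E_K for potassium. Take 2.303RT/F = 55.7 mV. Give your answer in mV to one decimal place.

-64.3 mV

E = (55.7/z) · log₁₀([K⁺]_out/[K⁺]_in) with z = +1.
= (55.7/1) · log₁₀(9.1/130) = 55.70 · log₁₀(0.07)
= 55.70 · (-1.1549) = -64.33 mV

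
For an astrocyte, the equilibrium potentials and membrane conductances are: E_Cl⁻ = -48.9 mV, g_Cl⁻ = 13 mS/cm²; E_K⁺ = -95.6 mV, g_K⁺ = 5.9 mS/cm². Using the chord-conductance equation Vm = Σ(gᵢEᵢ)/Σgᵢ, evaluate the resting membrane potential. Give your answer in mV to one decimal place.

-63.5 mV

Σ gᵢEᵢ = 13·(-48.9) + 5.9·(-95.6) = -1199.74
Σ gᵢ = 13 + 5.9 = 18.9
Vm = -1199.74 / 18.9 = -63.48 mV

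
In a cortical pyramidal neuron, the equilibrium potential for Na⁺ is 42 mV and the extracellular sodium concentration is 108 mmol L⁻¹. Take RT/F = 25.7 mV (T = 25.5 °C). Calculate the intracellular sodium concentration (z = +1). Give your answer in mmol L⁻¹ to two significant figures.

Nernst: E = (25.7/1) · ln([out]/[in]), so ln([out]/[in]) = 42.0 × 1 / 25.7 = 1.6342.
[out]/[in] = e^(1.6342) = 5.126.
[in] = 108 / 5.126 = 21.07 mmol L⁻¹.

21 mmol L⁻¹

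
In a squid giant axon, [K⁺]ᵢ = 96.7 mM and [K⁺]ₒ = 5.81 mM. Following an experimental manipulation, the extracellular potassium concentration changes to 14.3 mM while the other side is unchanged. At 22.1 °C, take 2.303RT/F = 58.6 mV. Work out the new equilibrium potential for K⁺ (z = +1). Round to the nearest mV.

After the shift: [K⁺]_out = 14.3, [K⁺]_in = 96.7 mM.
E_new = (58.6/1)·log₁₀(14.3/96.7) = 58.60 · (-0.8301) = -48.64 mV

-49 mV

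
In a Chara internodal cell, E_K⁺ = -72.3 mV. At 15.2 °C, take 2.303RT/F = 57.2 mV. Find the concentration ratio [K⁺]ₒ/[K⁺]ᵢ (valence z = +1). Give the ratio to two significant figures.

0.054

log₁₀([out]/[in]) = E·z/(57.2) = -72.3 × 1 / 57.2 = -1.2640
[out]/[in] = 10^(-1.2640) = 0.05445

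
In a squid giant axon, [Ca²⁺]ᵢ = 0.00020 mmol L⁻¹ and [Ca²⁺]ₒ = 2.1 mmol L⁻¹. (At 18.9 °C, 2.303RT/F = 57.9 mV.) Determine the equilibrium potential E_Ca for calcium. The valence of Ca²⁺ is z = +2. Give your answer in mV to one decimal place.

E = (57.9/z) · log₁₀([Ca²⁺]_out/[Ca²⁺]_in) with z = +2.
= (57.9/2) · log₁₀(2.1/0.00020) = 28.95 · log₁₀(1.05e+04)
= 28.95 · (4.0212) = 116.41 mV

116.4 mV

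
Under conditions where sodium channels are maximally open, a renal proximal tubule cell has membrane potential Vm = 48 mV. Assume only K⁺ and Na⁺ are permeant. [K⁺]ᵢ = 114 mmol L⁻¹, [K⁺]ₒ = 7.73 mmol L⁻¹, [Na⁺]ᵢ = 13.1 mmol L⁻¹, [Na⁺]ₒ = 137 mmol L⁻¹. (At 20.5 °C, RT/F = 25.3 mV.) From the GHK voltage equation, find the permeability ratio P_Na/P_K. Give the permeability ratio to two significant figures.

15

Let α = P_Na/P_K. GHK: Vm = 25.3·ln[(Kₒ + α·Naₒ)/(Kᵢ + α·Naᵢ)].
e^(Vm/25.3) = e^(48.0/25.3) = 6.6674
So 6.6674·(Kᵢ + α·Naᵢ) = Kₒ + α·Naₒ → α = (6.6674·114.0 − 7.73) / (137.0 − 6.6674·13.1)
α = (760.1 − 7.73) / (137.0 − 87.34) = 752.4/49.66 = 15.15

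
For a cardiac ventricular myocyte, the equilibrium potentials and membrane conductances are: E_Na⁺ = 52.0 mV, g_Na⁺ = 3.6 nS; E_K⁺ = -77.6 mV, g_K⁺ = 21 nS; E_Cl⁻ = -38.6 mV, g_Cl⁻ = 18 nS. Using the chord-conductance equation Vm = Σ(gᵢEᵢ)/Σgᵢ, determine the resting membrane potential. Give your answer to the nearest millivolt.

Σ gᵢEᵢ = 3.6·(52.0) + 21·(-77.6) + 18·(-38.6) = -2137.20
Σ gᵢ = 3.6 + 21 + 18 = 42.6
Vm = -2137.20 / 42.6 = -50.17 mV

-50 mV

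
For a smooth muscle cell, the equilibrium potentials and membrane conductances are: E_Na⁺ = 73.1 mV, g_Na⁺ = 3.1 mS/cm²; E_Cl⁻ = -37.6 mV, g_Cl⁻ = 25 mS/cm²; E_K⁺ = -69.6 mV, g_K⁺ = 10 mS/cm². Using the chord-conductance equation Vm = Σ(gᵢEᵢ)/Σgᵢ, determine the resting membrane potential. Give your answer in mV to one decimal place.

-37.0 mV

Σ gᵢEᵢ = 3.1·(73.1) + 25·(-37.6) + 10·(-69.6) = -1409.39
Σ gᵢ = 3.1 + 25 + 10 = 38.1
Vm = -1409.39 / 38.1 = -36.99 mV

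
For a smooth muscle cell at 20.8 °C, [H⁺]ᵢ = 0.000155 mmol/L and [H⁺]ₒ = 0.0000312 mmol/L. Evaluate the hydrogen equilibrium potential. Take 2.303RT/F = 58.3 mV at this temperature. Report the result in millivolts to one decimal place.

E = (58.3/z) · log₁₀([H⁺]_out/[H⁺]_in) with z = +1.
= (58.3/1) · log₁₀(0.0000312/0.000155) = 58.30 · log₁₀(0.2013)
= 58.30 · (-0.6962) = -40.59 mV

-40.6 mV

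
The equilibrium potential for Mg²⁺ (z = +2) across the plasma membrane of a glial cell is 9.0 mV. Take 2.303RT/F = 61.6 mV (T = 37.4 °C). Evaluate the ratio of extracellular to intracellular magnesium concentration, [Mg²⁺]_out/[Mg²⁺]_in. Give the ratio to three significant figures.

1.96

log₁₀([out]/[in]) = E·z/(61.6) = 9.0 × 2 / 61.6 = 0.2922
[out]/[in] = 10^(0.2922) = 1.96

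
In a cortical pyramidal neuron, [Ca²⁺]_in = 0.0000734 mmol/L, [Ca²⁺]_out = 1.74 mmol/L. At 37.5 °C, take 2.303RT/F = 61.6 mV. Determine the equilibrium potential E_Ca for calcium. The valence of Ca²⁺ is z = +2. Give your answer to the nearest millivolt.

E = (61.6/z) · log₁₀([Ca²⁺]_out/[Ca²⁺]_in) with z = +2.
= (61.6/2) · log₁₀(1.74/0.0000734) = 30.80 · log₁₀(2.371e+04)
= 30.80 · (4.3749) = 134.75 mV

135 mV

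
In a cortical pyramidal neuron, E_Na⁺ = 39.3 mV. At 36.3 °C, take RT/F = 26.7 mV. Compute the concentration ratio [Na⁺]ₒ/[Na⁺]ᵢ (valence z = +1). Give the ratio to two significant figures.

ln([out]/[in]) = E·z/(26.7) = 39.3 × 1 / 26.7 = 1.4719
[out]/[in] = e^(1.4719) = 4.358

4.4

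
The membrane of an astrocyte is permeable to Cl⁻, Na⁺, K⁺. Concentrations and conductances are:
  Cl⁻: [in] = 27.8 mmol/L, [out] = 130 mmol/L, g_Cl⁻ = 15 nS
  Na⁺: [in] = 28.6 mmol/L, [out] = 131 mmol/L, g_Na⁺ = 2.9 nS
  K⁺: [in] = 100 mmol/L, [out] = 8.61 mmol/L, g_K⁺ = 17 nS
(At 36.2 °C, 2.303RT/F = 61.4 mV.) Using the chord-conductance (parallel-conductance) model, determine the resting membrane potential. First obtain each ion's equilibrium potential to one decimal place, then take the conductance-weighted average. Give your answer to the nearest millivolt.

E_Cl⁻ = (61.4/-1)·log₁₀(130/27.8) = -41.1 mV
E_Na⁺ = (61.4/1)·log₁₀(131/28.6) = 40.6 mV
E_K⁺ = (61.4/1)·log₁₀(8.61/100) = -65.4 mV
Vm = (Σ gᵢEᵢ)/(Σ gᵢ) = (15·-41.1 + 2.9·40.6 + 17·-65.4) / (15 + 2.9 + 17)
= -1610.56 / 34.9 = -46.15 mV

-46 mV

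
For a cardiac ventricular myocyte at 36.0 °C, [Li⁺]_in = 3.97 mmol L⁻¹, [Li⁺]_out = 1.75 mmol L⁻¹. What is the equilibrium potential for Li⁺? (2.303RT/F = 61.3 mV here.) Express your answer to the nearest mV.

E = (61.3/z) · log₁₀([Li⁺]_out/[Li⁺]_in) with z = +1.
= (61.3/1) · log₁₀(1.75/3.97) = 61.30 · log₁₀(0.4408)
= 61.30 · (-0.3558) = -21.81 mV

-22 mV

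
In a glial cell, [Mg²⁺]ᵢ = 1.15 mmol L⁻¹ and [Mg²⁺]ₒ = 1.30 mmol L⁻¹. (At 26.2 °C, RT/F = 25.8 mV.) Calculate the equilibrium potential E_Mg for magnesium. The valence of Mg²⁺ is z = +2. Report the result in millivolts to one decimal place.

1.6 mV

E = (25.8/z) · ln([Mg²⁺]_out/[Mg²⁺]_in) with z = +2.
= (25.8/2) · ln(1.30/1.15) = 12.90 · ln(1.13)
= 12.90 · (0.1226) = 1.58 mV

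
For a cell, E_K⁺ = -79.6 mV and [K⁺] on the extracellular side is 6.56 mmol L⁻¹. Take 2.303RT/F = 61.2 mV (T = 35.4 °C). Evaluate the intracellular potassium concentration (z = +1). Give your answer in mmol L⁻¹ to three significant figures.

131 mmol L⁻¹

Nernst: E = (61.2/1) · log₁₀([out]/[in]), so log₁₀([out]/[in]) = -79.6 × 1 / 61.2 = -1.3007.
[out]/[in] = 10^(-1.3007) = 0.05004.
[in] = 6.56 / 0.05004 = 131.1 mmol L⁻¹.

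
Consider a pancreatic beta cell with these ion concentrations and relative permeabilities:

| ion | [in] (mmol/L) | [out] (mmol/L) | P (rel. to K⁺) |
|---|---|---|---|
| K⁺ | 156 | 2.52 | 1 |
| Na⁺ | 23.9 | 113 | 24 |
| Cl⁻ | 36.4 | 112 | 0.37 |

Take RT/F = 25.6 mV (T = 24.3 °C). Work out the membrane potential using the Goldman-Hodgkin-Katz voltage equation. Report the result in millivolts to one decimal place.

32.3 mV

Vm = 25.6 · ln[(Σ P·[cation]ₒ + Σ P·[anion]ᵢ) / (Σ P·[cation]ᵢ + Σ P·[anion]ₒ)]
Numerator = 1×2.52 + 24×113 + 0.37×36.4 = 2728
Denominator = 1×156 + 24×23.9 + 0.37×112 = 771
Vm = 25.6 · ln(3.5381) = 25.6 × (1.2636) = 32.35 mV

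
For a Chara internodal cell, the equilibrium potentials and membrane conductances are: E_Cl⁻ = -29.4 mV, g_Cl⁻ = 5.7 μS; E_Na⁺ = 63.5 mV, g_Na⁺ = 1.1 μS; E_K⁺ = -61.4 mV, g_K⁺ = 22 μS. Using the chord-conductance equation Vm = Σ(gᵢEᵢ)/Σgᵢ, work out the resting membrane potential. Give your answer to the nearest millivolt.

-50 mV

Σ gᵢEᵢ = 5.7·(-29.4) + 1.1·(63.5) + 22·(-61.4) = -1448.53
Σ gᵢ = 5.7 + 1.1 + 22 = 28.8
Vm = -1448.53 / 28.8 = -50.30 mV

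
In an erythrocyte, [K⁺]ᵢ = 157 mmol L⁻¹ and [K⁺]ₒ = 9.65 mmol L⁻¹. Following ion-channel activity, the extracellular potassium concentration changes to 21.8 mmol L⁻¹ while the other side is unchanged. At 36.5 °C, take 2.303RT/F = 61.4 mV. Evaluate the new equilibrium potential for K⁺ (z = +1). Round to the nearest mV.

After the shift: [K⁺]_out = 21.8, [K⁺]_in = 157 mmol L⁻¹.
E_new = (61.4/1)·log₁₀(21.8/157) = 61.40 · (-0.8574) = -52.65 mV

-53 mV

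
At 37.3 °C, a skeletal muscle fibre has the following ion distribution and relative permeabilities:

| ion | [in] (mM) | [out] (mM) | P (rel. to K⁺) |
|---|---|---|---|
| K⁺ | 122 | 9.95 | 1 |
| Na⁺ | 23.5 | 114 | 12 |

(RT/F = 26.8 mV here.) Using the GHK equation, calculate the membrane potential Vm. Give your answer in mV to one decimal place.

Vm = 26.8 · ln[(Σ P·[cation]ₒ + Σ P·[anion]ᵢ) / (Σ P·[cation]ᵢ + Σ P·[anion]ₒ)]
Numerator = 1×9.95 + 12×114 = 1378
Denominator = 1×122 + 12×23.5 = 404
Vm = 26.8 · ln(3.4108) = 26.8 × (1.2269) = 32.88 mV

32.9 mV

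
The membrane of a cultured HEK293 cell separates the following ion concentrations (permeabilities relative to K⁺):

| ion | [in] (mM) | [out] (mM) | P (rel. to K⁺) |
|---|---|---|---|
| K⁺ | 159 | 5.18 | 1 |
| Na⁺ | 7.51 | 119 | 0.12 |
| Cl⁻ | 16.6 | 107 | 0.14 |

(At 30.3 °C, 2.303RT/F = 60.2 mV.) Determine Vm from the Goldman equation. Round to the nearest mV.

Vm = 60.2 · log₁₀[(Σ P·[cation]ₒ + Σ P·[anion]ᵢ) / (Σ P·[cation]ᵢ + Σ P·[anion]ₒ)]
Numerator = 1×5.18 + 0.12×119 + 0.14×16.6 = 21.78
Denominator = 1×159 + 0.12×7.51 + 0.14×107 = 174.9
Vm = 60.2 · log₁₀(0.12456) = 60.2 × (-0.9046) = -54.46 mV

-54 mV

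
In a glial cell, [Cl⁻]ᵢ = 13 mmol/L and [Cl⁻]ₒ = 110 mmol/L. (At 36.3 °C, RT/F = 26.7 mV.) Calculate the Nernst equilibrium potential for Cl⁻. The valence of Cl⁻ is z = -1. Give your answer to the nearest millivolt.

-57 mV

E = (26.7/z) · ln([Cl⁻]_out/[Cl⁻]_in) with z = -1.
For an anion, dividing by z = -1 reverses the sign.
= (26.7/-1) · ln(110/13) = -26.70 · ln(8.462)
= -26.70 · (2.1355) = -57.02 mV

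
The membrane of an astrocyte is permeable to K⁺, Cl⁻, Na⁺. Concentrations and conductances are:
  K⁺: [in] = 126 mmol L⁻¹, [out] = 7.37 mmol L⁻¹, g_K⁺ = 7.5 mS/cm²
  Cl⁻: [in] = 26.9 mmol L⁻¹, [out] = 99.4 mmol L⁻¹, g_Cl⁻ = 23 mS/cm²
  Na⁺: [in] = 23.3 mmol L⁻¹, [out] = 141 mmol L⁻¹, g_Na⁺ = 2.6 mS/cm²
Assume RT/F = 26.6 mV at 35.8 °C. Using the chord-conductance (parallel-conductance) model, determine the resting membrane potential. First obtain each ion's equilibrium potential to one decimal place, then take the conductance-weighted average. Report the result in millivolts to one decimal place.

E_K⁺ = (26.6/1)·ln(7.37/126) = -75.5 mV
E_Cl⁻ = (26.6/-1)·ln(99.4/26.9) = -34.8 mV
E_Na⁺ = (26.6/1)·ln(141/23.3) = 47.9 mV
Vm = (Σ gᵢEᵢ)/(Σ gᵢ) = (7.5·-75.5 + 23·-34.8 + 2.6·47.9) / (7.5 + 23 + 2.6)
= -1242.11 / 33.1 = -37.53 mV

-37.5 mV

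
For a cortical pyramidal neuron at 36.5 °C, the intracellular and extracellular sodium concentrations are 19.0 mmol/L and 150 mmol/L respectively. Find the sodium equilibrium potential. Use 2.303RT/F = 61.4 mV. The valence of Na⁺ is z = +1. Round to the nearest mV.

55 mV

E = (61.4/z) · log₁₀([Na⁺]_out/[Na⁺]_in) with z = +1.
= (61.4/1) · log₁₀(150/19.0) = 61.40 · log₁₀(7.895)
= 61.40 · (0.8973) = 55.10 mV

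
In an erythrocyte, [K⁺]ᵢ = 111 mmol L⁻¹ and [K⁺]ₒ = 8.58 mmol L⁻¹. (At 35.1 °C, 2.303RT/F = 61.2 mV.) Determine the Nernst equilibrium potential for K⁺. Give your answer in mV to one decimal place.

-68.0 mV

E = (61.2/z) · log₁₀([K⁺]_out/[K⁺]_in) with z = +1.
= (61.2/1) · log₁₀(8.58/111) = 61.20 · log₁₀(0.0773)
= 61.20 · (-1.1118) = -68.04 mV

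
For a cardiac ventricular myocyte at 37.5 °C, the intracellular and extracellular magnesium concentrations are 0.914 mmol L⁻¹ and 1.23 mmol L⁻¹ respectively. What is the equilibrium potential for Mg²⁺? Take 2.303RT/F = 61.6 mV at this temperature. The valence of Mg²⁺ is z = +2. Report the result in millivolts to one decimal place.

4.0 mV

E = (61.6/z) · log₁₀([Mg²⁺]_out/[Mg²⁺]_in) with z = +2.
= (61.6/2) · log₁₀(1.23/0.914) = 30.80 · log₁₀(1.346)
= 30.80 · (0.1290) = 3.97 mV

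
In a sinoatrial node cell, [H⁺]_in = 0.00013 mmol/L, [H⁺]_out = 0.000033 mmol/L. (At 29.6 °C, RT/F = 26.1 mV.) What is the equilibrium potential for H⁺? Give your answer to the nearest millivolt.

-36 mV

E = (26.1/z) · ln([H⁺]_out/[H⁺]_in) with z = +1.
= (26.1/1) · ln(0.000033/0.00013) = 26.10 · ln(0.2538)
= 26.10 · (-1.3710) = -35.78 mV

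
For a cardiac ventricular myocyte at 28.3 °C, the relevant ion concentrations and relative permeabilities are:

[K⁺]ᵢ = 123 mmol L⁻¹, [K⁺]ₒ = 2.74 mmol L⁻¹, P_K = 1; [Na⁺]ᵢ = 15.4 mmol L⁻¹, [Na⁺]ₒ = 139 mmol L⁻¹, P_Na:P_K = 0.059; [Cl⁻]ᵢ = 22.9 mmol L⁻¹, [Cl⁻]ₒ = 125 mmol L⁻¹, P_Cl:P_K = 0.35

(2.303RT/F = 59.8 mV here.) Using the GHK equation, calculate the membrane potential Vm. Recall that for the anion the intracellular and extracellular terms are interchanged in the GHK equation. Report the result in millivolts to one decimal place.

-56.6 mV

Vm = 59.8 · log₁₀[(Σ P·[cation]ₒ + Σ P·[anion]ᵢ) / (Σ P·[cation]ᵢ + Σ P·[anion]ₒ)]
Numerator = 1×2.74 + 0.059×139 + 0.35×22.9 = 18.96
Denominator = 1×123 + 0.059×15.4 + 0.35×125 = 167.7
Vm = 59.8 · log₁₀(0.11306) = 59.8 × (-0.9467) = -56.61 mV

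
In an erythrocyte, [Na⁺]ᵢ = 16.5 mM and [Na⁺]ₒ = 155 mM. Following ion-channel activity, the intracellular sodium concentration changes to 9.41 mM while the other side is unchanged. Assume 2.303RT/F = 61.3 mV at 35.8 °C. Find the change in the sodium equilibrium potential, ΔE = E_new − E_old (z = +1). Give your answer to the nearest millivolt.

E_old = (61.3/1)·log₁₀(155/16.5) = 59.64 mV
E_new = (61.3/1)·log₁₀(155/9.41) = 74.59 mV
ΔE = 74.59 − (59.64) = 14.95 mV

15 mV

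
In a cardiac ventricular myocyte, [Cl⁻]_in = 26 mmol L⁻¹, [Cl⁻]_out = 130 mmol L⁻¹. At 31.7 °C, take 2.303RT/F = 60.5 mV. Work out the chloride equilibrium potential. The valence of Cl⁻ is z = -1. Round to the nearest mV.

-42 mV

E = (60.5/z) · log₁₀([Cl⁻]_out/[Cl⁻]_in) with z = -1.
For an anion, dividing by z = -1 reverses the sign.
= (60.5/-1) · log₁₀(130/26) = -60.50 · log₁₀(5)
= -60.50 · (0.6990) = -42.29 mV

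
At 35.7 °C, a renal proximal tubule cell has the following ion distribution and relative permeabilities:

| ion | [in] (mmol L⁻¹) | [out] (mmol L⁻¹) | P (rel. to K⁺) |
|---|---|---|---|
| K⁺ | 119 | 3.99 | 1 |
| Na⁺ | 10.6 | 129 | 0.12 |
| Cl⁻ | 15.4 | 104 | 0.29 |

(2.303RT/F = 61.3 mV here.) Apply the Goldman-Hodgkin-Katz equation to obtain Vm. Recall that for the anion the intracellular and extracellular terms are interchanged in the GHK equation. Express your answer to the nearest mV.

Vm = 61.3 · log₁₀[(Σ P·[cation]ₒ + Σ P·[anion]ᵢ) / (Σ P·[cation]ᵢ + Σ P·[anion]ₒ)]
Numerator = 1×3.99 + 0.12×129 + 0.29×15.4 = 23.94
Denominator = 1×119 + 0.12×10.6 + 0.29×104 = 150.4
Vm = 61.3 · log₁₀(0.15912) = 61.3 × (-0.7983) = -48.94 mV

-49 mV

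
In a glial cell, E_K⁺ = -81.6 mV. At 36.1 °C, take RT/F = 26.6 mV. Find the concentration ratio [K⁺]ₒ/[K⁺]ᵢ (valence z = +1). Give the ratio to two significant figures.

0.047

ln([out]/[in]) = E·z/(26.6) = -81.6 × 1 / 26.6 = -3.0677
[out]/[in] = e^(-3.0677) = 0.04653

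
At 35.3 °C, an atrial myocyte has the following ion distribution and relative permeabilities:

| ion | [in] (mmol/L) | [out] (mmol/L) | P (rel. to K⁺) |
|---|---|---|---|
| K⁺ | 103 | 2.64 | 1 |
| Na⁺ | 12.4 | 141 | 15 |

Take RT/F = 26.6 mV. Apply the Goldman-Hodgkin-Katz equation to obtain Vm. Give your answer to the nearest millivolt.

53 mV

Vm = 26.6 · ln[(Σ P·[cation]ₒ + Σ P·[anion]ᵢ) / (Σ P·[cation]ᵢ + Σ P·[anion]ₒ)]
Numerator = 1×2.64 + 15×141 = 2118
Denominator = 1×103 + 15×12.4 = 289
Vm = 26.6 · ln(7.3275) = 26.6 × (1.9916) = 52.98 mV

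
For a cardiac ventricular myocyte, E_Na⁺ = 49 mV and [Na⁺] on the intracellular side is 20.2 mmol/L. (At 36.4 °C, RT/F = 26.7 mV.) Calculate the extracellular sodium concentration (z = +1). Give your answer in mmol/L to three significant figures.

Nernst: E = (26.7/1) · ln([out]/[in]), so ln([out]/[in]) = 49.0 × 1 / 26.7 = 1.8352.
[out]/[in] = e^(1.8352) = 6.266.
[out] = 6.266 × 20.2 = 126.6 mmol/L.

127 mmol/L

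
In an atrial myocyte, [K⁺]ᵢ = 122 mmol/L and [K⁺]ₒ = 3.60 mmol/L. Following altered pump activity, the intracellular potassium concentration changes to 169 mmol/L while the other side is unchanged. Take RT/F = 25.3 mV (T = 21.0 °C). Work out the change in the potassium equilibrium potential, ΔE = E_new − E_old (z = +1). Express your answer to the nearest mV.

E_old = (25.3/1)·ln(3.60/122) = -89.13 mV
E_new = (25.3/1)·ln(3.60/169) = -97.38 mV
ΔE = -97.38 − (-89.13) = -8.24 mV

-8 mV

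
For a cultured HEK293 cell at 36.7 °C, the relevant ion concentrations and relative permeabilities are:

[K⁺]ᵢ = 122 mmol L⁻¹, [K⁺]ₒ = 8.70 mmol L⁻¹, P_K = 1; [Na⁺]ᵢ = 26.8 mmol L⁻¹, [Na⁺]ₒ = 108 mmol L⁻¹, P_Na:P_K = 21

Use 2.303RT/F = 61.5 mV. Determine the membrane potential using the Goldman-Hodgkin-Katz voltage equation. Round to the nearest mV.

Vm = 61.5 · log₁₀[(Σ P·[cation]ₒ + Σ P·[anion]ᵢ) / (Σ P·[cation]ᵢ + Σ P·[anion]ₒ)]
Numerator = 1×8.70 + 21×108 = 2277
Denominator = 1×122 + 21×26.8 = 684.8
Vm = 61.5 · log₁₀(3.3246) = 61.5 × (0.5217) = 32.09 mV

32 mV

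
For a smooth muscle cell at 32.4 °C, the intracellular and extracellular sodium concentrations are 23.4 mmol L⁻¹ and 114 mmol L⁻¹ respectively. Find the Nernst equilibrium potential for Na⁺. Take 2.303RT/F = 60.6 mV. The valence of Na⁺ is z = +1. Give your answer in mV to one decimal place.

E = (60.6/z) · log₁₀([Na⁺]_out/[Na⁺]_in) with z = +1.
= (60.6/1) · log₁₀(114/23.4) = 60.60 · log₁₀(4.872)
= 60.60 · (0.6877) = 41.67 mV

41.7 mV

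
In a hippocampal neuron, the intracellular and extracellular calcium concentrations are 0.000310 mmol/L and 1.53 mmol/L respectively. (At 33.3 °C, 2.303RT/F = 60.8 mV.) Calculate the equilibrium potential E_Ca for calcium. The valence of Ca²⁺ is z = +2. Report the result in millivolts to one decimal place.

E = (60.8/z) · log₁₀([Ca²⁺]_out/[Ca²⁺]_in) with z = +2.
= (60.8/2) · log₁₀(1.53/0.000310) = 30.40 · log₁₀(4935)
= 30.40 · (3.6933) = 112.28 mV

112.3 mV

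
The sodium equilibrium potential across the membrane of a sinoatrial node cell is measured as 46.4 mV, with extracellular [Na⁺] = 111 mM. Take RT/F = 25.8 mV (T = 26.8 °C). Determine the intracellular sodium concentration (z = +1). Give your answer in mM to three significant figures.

18.4 mM

Nernst: E = (25.8/1) · ln([out]/[in]), so ln([out]/[in]) = 46.4 × 1 / 25.8 = 1.7984.
[out]/[in] = e^(1.7984) = 6.04.
[in] = 111 / 6.04 = 18.38 mM.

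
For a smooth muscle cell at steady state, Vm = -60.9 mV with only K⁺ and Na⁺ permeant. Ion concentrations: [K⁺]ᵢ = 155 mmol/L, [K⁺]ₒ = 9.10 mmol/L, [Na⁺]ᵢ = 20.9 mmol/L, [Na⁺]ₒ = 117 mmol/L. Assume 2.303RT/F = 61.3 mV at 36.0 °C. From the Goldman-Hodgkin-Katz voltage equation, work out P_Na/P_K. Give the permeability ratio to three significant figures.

0.0578

Let α = P_Na/P_K. GHK: Vm = 61.3·log₁₀[(Kₒ + α·Naₒ)/(Kᵢ + α·Naᵢ)].
10^(Vm/61.3) = 10^(-60.9/61.3) = 0.10151
So 0.10151·(Kᵢ + α·Naᵢ) = Kₒ + α·Naₒ → α = (0.10151·155.0 − 9.1) / (117.0 − 0.10151·20.9)
α = (15.73 − 9.1) / (117.0 − 2.122) = 6.635/114.9 = 0.05775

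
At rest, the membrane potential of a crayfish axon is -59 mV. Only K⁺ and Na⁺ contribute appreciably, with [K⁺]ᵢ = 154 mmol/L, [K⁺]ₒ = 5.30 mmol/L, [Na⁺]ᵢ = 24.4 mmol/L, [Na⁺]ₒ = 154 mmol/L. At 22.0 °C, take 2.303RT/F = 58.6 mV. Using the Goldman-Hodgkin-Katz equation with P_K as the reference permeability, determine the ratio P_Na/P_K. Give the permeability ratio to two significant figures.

0.065

Let α = P_Na/P_K. GHK: Vm = 58.6·log₁₀[(Kₒ + α·Naₒ)/(Kᵢ + α·Naᵢ)].
10^(Vm/58.6) = 10^(-59.0/58.6) = 0.098441
So 0.098441·(Kᵢ + α·Naᵢ) = Kₒ + α·Naₒ → α = (0.098441·154.0 − 5.3) / (154.0 − 0.098441·24.4)
α = (15.16 − 5.3) / (154.0 − 2.402) = 9.86/151.6 = 0.06504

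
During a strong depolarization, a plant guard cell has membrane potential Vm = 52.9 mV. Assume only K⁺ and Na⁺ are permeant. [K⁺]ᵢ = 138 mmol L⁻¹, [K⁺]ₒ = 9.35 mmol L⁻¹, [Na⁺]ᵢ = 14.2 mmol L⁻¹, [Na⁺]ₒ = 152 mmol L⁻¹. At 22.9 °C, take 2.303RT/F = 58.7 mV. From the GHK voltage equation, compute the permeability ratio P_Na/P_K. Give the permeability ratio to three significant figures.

Let α = P_Na/P_K. GHK: Vm = 58.7·log₁₀[(Kₒ + α·Naₒ)/(Kᵢ + α·Naᵢ)].
10^(Vm/58.7) = 10^(52.9/58.7) = 7.9651
So 7.9651·(Kᵢ + α·Naᵢ) = Kₒ + α·Naₒ → α = (7.9651·138.0 − 9.35) / (152.0 − 7.9651·14.2)
α = (1099 − 9.35) / (152.0 − 113.1) = 1090/38.9 = 28.02

28.0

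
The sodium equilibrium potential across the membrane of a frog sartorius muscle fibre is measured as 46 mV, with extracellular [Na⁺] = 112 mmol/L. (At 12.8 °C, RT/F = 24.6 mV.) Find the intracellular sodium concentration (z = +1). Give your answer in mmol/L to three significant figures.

17.3 mmol/L

Nernst: E = (24.6/1) · ln([out]/[in]), so ln([out]/[in]) = 46.0 × 1 / 24.6 = 1.8699.
[out]/[in] = e^(1.8699) = 6.488.
[in] = 112 / 6.488 = 17.26 mmol/L.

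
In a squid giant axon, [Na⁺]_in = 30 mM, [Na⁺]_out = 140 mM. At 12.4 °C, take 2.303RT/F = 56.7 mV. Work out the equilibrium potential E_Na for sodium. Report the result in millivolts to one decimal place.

E = (56.7/z) · log₁₀([Na⁺]_out/[Na⁺]_in) with z = +1.
= (56.7/1) · log₁₀(140/30) = 56.70 · log₁₀(4.667)
= 56.70 · (0.6690) = 37.93 mV

37.9 mV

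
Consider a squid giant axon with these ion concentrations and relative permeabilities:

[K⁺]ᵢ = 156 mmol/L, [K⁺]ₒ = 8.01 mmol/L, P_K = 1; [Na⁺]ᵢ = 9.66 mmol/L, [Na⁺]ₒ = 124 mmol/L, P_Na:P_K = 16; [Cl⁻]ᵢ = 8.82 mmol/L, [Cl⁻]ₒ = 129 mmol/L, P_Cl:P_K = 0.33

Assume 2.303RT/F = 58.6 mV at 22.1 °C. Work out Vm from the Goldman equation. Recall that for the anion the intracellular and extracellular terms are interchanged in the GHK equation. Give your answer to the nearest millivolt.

44 mV

Vm = 58.6 · log₁₀[(Σ P·[cation]ₒ + Σ P·[anion]ᵢ) / (Σ P·[cation]ᵢ + Σ P·[anion]ₒ)]
Numerator = 1×8.01 + 16×124 + 0.33×8.82 = 1995
Denominator = 1×156 + 16×9.66 + 0.33×129 = 353.1
Vm = 58.6 · log₁₀(5.6493) = 58.6 × (0.7520) = 44.07 mV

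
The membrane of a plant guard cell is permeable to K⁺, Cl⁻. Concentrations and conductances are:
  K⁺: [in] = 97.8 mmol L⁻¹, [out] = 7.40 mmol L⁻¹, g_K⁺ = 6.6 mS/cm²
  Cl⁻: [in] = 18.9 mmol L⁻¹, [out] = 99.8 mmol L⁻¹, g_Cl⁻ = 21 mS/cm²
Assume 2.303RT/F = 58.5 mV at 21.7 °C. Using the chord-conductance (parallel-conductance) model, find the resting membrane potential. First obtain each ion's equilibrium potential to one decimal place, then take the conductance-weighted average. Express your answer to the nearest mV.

-48 mV

E_K⁺ = (58.5/1)·log₁₀(7.40/97.8) = -65.6 mV
E_Cl⁻ = (58.5/-1)·log₁₀(99.8/18.9) = -42.3 mV
Vm = (Σ gᵢEᵢ)/(Σ gᵢ) = (6.6·-65.6 + 21·-42.3) / (6.6 + 21)
= -1321.26 / 27.6 = -47.87 mV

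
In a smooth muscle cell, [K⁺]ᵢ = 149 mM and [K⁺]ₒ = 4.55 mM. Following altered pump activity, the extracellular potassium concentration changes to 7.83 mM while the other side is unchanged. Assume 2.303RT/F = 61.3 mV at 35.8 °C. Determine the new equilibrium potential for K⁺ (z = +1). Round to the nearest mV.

After the shift: [K⁺]_out = 7.83, [K⁺]_in = 149 mM.
E_new = (61.3/1)·log₁₀(7.83/149) = 61.30 · (-1.2794) = -78.43 mV

-78 mV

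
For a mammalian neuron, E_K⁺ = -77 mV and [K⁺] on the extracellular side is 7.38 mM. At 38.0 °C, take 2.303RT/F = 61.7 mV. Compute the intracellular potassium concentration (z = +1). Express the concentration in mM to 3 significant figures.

131 mM

Nernst: E = (61.7/1) · log₁₀([out]/[in]), so log₁₀([out]/[in]) = -77.0 × 1 / 61.7 = -1.2480.
[out]/[in] = 10^(-1.2480) = 0.0565.
[in] = 7.38 / 0.0565 = 130.6 mM.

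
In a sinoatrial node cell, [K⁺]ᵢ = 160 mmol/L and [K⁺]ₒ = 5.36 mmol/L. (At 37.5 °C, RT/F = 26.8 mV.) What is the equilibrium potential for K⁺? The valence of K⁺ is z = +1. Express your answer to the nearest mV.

-91 mV

E = (26.8/z) · ln([K⁺]_out/[K⁺]_in) with z = +1.
= (26.8/1) · ln(5.36/160) = 26.80 · ln(0.0335)
= 26.80 · (-3.3962) = -91.02 mV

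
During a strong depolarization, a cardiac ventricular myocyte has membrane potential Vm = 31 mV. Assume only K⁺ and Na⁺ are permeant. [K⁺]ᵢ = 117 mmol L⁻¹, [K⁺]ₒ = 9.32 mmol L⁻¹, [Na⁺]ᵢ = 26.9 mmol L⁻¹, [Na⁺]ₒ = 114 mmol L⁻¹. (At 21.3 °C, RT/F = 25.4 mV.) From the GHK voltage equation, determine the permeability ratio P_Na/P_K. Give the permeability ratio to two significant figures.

Let α = P_Na/P_K. GHK: Vm = 25.4·ln[(Kₒ + α·Naₒ)/(Kᵢ + α·Naᵢ)].
e^(Vm/25.4) = e^(31.0/25.4) = 3.3888
So 3.3888·(Kᵢ + α·Naᵢ) = Kₒ + α·Naₒ → α = (3.3888·117.0 − 9.32) / (114.0 − 3.3888·26.9)
α = (396.5 − 9.32) / (114.0 − 91.16) = 387.2/22.84 = 16.95

17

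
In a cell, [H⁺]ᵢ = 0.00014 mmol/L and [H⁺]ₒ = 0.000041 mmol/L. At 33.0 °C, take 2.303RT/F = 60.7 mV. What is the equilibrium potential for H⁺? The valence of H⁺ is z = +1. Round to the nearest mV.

E = (60.7/z) · log₁₀([H⁺]_out/[H⁺]_in) with z = +1.
= (60.7/1) · log₁₀(0.000041/0.00014) = 60.70 · log₁₀(0.2929)
= 60.70 · (-0.5333) = -32.37 mV

-32 mV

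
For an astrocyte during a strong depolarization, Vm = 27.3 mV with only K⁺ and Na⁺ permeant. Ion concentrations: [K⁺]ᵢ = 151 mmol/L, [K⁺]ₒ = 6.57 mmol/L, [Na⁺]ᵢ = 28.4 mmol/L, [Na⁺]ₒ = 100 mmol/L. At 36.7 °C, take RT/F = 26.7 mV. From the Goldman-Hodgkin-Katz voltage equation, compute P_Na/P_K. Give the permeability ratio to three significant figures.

19.6

Let α = P_Na/P_K. GHK: Vm = 26.7·ln[(Kₒ + α·Naₒ)/(Kᵢ + α·Naᵢ)].
e^(Vm/26.7) = e^(27.3/26.7) = 2.7801
So 2.7801·(Kᵢ + α·Naᵢ) = Kₒ + α·Naₒ → α = (2.7801·151.0 − 6.57) / (100.0 − 2.7801·28.4)
α = (419.8 − 6.57) / (100.0 − 78.95) = 413.2/21.05 = 19.63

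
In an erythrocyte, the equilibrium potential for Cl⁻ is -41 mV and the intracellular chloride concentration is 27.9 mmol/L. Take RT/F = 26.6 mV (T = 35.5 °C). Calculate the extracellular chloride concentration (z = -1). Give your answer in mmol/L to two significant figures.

Nernst: E = (26.6/-1) · ln([out]/[in]), so ln([out]/[in]) = -41.0 × -1 / 26.6 = 1.5414.
[out]/[in] = e^(1.5414) = 4.671.
[out] = 4.671 × 27.9 = 130.3 mmol/L.

130 mmol/L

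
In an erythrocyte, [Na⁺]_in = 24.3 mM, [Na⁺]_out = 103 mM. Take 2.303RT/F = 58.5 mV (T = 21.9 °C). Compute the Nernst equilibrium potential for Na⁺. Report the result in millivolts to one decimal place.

E = (58.5/z) · log₁₀([Na⁺]_out/[Na⁺]_in) with z = +1.
= (58.5/1) · log₁₀(103/24.3) = 58.50 · log₁₀(4.239)
= 58.50 · (0.6272) = 36.69 mV

36.7 mV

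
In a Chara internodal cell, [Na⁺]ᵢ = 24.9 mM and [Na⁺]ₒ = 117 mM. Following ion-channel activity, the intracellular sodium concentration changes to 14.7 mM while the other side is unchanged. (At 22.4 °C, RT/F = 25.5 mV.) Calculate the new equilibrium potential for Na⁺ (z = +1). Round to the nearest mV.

After the shift: [Na⁺]_out = 117, [Na⁺]_in = 14.7 mM.
E_new = (25.5/1)·ln(117/14.7) = 25.50 · (2.0743) = 52.90 mV

53 mV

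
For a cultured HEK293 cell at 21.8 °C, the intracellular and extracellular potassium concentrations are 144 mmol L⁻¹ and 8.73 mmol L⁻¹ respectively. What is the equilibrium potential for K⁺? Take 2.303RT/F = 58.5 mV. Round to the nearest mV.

E = (58.5/z) · log₁₀([K⁺]_out/[K⁺]_in) with z = +1.
= (58.5/1) · log₁₀(8.73/144) = 58.50 · log₁₀(0.06063)
= 58.50 · (-1.2173) = -71.21 mV

-71 mV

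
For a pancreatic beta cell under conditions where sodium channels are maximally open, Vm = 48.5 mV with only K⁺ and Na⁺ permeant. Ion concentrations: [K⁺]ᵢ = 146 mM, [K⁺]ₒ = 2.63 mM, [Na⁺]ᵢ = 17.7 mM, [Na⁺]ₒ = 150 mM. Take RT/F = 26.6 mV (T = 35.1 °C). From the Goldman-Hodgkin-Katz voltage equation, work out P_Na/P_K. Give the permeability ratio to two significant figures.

22

Let α = P_Na/P_K. GHK: Vm = 26.6·ln[(Kₒ + α·Naₒ)/(Kᵢ + α·Naᵢ)].
e^(Vm/26.6) = e^(48.5/26.6) = 6.1923
So 6.1923·(Kᵢ + α·Naᵢ) = Kₒ + α·Naₒ → α = (6.1923·146.0 − 2.63) / (150.0 − 6.1923·17.7)
α = (904.1 − 2.63) / (150.0 − 109.6) = 901.4/40.4 = 22.32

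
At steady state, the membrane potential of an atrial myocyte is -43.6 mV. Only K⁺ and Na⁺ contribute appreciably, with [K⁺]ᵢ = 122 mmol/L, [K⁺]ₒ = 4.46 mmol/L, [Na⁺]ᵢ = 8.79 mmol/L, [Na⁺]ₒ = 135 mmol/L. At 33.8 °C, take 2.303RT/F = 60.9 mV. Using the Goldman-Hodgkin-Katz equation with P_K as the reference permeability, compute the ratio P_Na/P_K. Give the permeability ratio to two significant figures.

Let α = P_Na/P_K. GHK: Vm = 60.9·log₁₀[(Kₒ + α·Naₒ)/(Kᵢ + α·Naᵢ)].
10^(Vm/60.9) = 10^(-43.6/60.9) = 0.19234
So 0.19234·(Kᵢ + α·Naᵢ) = Kₒ + α·Naₒ → α = (0.19234·122.0 − 4.46) / (135.0 − 0.19234·8.79)
α = (23.47 − 4.46) / (135.0 − 1.691) = 19.01/133.3 = 0.1426

0.14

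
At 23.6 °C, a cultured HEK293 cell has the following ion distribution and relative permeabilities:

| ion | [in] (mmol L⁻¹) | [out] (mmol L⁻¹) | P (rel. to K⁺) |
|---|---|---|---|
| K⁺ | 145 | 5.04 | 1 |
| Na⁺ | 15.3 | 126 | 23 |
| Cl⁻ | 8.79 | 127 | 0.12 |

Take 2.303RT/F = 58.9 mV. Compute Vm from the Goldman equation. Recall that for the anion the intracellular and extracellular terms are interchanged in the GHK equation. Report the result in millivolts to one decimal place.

Vm = 58.9 · log₁₀[(Σ P·[cation]ₒ + Σ P·[anion]ᵢ) / (Σ P·[cation]ᵢ + Σ P·[anion]ₒ)]
Numerator = 1×5.04 + 23×126 + 0.12×8.79 = 2904
Denominator = 1×145 + 23×15.3 + 0.12×127 = 512.1
Vm = 58.9 · log₁₀(5.6705) = 58.9 × (0.7536) = 44.39 mV

44.4 mV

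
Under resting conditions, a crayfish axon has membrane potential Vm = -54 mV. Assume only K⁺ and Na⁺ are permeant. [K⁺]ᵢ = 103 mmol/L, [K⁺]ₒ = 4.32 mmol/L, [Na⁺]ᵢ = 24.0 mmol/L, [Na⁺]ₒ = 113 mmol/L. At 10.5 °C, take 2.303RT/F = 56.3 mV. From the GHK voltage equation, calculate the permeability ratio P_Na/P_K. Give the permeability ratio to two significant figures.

0.063

Let α = P_Na/P_K. GHK: Vm = 56.3·log₁₀[(Kₒ + α·Naₒ)/(Kᵢ + α·Naᵢ)].
10^(Vm/56.3) = 10^(-54.0/56.3) = 0.10986
So 0.10986·(Kᵢ + α·Naᵢ) = Kₒ + α·Naₒ → α = (0.10986·103.0 − 4.32) / (113.0 − 0.10986·24.0)
α = (11.32 − 4.32) / (113.0 − 2.637) = 6.996/110.4 = 0.06339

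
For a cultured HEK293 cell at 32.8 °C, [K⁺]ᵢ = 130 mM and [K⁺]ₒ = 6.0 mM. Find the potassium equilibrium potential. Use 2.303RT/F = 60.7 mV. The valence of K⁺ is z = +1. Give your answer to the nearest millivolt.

E = (60.7/z) · log₁₀([K⁺]_out/[K⁺]_in) with z = +1.
= (60.7/1) · log₁₀(6.0/130) = 60.70 · log₁₀(0.04615)
= 60.70 · (-1.3358) = -81.08 mV

-81 mV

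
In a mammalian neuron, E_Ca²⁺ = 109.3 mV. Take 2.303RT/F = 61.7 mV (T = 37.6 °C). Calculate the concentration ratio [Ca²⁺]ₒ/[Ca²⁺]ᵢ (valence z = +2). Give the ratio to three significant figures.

3490

log₁₀([out]/[in]) = E·z/(61.7) = 109.3 × 2 / 61.7 = 3.5429
[out]/[in] = 10^(3.5429) = 3491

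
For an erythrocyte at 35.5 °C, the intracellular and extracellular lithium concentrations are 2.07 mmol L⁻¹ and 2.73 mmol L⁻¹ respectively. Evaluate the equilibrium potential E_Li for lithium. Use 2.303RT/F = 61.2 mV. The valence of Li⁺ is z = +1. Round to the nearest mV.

7 mV

E = (61.2/z) · log₁₀([Li⁺]_out/[Li⁺]_in) with z = +1.
= (61.2/1) · log₁₀(2.73/2.07) = 61.20 · log₁₀(1.319)
= 61.20 · (0.1202) = 7.36 mV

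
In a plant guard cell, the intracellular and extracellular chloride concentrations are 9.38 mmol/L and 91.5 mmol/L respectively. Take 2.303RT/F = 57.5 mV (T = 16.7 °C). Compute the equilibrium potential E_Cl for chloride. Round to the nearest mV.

E = (57.5/z) · log₁₀([Cl⁻]_out/[Cl⁻]_in) with z = -1.
For an anion, dividing by z = -1 reverses the sign.
= (57.5/-1) · log₁₀(91.5/9.38) = -57.50 · log₁₀(9.755)
= -57.50 · (0.9892) = -56.88 mV

-57 mV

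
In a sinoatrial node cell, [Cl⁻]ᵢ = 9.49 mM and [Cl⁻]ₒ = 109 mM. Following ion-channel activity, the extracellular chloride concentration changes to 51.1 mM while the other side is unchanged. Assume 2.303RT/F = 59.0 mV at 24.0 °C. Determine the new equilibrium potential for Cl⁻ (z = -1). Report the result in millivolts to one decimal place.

After the shift: [Cl⁻]_out = 51.1, [Cl⁻]_in = 9.49 mM.
E_new = (59.0/-1)·log₁₀(51.1/9.49) = -59.00 · (0.7312) = -43.14 mV

-43.1 mV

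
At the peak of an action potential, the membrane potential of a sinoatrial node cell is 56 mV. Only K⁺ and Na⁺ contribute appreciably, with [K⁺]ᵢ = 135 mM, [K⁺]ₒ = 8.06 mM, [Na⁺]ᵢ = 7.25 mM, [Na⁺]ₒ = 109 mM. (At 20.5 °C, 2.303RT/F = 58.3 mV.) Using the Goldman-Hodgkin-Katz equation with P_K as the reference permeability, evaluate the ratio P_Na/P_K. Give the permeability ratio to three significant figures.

Let α = P_Na/P_K. GHK: Vm = 58.3·log₁₀[(Kₒ + α·Naₒ)/(Kᵢ + α·Naᵢ)].
10^(Vm/58.3) = 10^(56.0/58.3) = 9.1316
So 9.1316·(Kᵢ + α·Naᵢ) = Kₒ + α·Naₒ → α = (9.1316·135.0 − 8.06) / (109.0 − 9.1316·7.25)
α = (1233 − 8.06) / (109.0 − 66.2) = 1225/42.8 = 28.62

28.6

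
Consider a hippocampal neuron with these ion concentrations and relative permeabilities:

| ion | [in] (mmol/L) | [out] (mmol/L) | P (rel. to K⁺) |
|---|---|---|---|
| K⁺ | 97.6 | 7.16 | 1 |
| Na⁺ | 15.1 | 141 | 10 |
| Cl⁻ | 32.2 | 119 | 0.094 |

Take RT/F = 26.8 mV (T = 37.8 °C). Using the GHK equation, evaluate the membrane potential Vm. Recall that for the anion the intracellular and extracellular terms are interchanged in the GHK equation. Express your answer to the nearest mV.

46 mV

Vm = 26.8 · ln[(Σ P·[cation]ₒ + Σ P·[anion]ᵢ) / (Σ P·[cation]ᵢ + Σ P·[anion]ₒ)]
Numerator = 1×7.16 + 10×141 + 0.094×32.2 = 1420
Denominator = 1×97.6 + 10×15.1 + 0.094×119 = 259.8
Vm = 26.8 · ln(5.4668) = 26.8 × (1.6987) = 45.52 mV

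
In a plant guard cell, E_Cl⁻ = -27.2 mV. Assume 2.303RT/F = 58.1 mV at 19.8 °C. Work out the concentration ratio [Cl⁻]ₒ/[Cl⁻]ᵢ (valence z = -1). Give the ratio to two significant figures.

2.9

log₁₀([out]/[in]) = E·z/(58.1) = -27.2 × -1 / 58.1 = 0.4682
[out]/[in] = 10^(0.4682) = 2.939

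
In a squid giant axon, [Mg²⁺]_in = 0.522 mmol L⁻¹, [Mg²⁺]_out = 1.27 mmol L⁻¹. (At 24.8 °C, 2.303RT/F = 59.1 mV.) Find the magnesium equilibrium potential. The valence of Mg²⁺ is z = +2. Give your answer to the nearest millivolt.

11 mV

E = (59.1/z) · log₁₀([Mg²⁺]_out/[Mg²⁺]_in) with z = +2.
= (59.1/2) · log₁₀(1.27/0.522) = 29.55 · log₁₀(2.433)
= 29.55 · (0.3861) = 11.41 mV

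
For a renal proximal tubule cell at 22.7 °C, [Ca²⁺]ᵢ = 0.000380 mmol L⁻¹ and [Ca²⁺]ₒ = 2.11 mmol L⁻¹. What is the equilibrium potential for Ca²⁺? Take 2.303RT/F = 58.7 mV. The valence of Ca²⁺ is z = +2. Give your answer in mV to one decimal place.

109.9 mV

E = (58.7/z) · log₁₀([Ca²⁺]_out/[Ca²⁺]_in) with z = +2.
= (58.7/2) · log₁₀(2.11/0.000380) = 29.35 · log₁₀(5553)
= 29.35 · (3.7445) = 109.90 mV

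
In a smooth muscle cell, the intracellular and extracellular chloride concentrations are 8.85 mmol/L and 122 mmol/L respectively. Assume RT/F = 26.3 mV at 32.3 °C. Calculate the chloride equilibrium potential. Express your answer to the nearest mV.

-69 mV

E = (26.3/z) · ln([Cl⁻]_out/[Cl⁻]_in) with z = -1.
For an anion, dividing by z = -1 reverses the sign.
= (26.3/-1) · ln(122/8.85) = -26.30 · ln(13.79)
= -26.30 · (2.6236) = -69.00 mV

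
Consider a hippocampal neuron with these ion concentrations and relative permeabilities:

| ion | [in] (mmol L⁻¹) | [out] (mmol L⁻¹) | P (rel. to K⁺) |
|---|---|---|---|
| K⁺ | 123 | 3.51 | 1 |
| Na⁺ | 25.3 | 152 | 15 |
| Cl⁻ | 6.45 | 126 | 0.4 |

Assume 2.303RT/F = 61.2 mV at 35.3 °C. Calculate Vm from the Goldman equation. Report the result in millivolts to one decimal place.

37.7 mV

Vm = 61.2 · log₁₀[(Σ P·[cation]ₒ + Σ P·[anion]ᵢ) / (Σ P·[cation]ᵢ + Σ P·[anion]ₒ)]
Numerator = 1×3.51 + 15×152 + 0.4×6.45 = 2286
Denominator = 1×123 + 15×25.3 + 0.4×126 = 552.9
Vm = 61.2 · log₁₀(4.1347) = 61.2 × (0.6164) = 37.73 mV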